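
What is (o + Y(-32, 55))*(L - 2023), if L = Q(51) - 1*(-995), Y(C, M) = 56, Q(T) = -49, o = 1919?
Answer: -2127075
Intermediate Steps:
L = 946 (L = -49 - 1*(-995) = -49 + 995 = 946)
(o + Y(-32, 55))*(L - 2023) = (1919 + 56)*(946 - 2023) = 1975*(-1077) = -2127075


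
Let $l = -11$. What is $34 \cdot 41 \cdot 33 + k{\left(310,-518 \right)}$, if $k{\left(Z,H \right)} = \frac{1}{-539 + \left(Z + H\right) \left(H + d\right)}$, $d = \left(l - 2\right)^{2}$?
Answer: $\frac{3314582107}{72053} \approx 46002.0$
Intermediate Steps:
$d = 169$ ($d = \left(-11 - 2\right)^{2} = \left(-13\right)^{2} = 169$)
$k{\left(Z,H \right)} = \frac{1}{-539 + \left(169 + H\right) \left(H + Z\right)}$ ($k{\left(Z,H \right)} = \frac{1}{-539 + \left(Z + H\right) \left(H + 169\right)} = \frac{1}{-539 + \left(H + Z\right) \left(169 + H\right)} = \frac{1}{-539 + \left(169 + H\right) \left(H + Z\right)}$)
$34 \cdot 41 \cdot 33 + k{\left(310,-518 \right)} = 34 \cdot 41 \cdot 33 + \frac{1}{-539 + \left(-518\right)^{2} + 169 \left(-518\right) + 169 \cdot 310 - 160580} = 1394 \cdot 33 + \frac{1}{-539 + 268324 - 87542 + 52390 - 160580} = 46002 + \frac{1}{72053} = \frac{3314582107}{72053}$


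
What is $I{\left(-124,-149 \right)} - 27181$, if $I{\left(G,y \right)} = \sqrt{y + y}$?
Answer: $-27181 + i \sqrt{298} \approx -27181.0 + 17.263 i$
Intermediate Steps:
$I{\left(G,y \right)} = \sqrt{2} \sqrt{y}$ ($I{\left(G,y \right)} = \sqrt{2 y} = \sqrt{2} \sqrt{y}$)
$I{\left(-124,-149 \right)} - 27181 = \sqrt{2} \sqrt{-149} - 27181 = \sqrt{2} i \sqrt{149} - 27181 = i \sqrt{298} - 27181 = -27181 + i \sqrt{298}$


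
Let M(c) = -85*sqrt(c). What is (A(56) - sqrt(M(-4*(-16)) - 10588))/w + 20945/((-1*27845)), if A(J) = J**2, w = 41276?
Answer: -38860195/57466511 - 3*I*sqrt(313)/20638 ≈ -0.67622 - 0.0025717*I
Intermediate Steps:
(A(56) - sqrt(M(-4*(-16)) - 10588))/w + 20945/((-1*27845)) = (56**2 - sqrt(-85*sqrt(-4*(-16)) - 10588))/41276 + 20945/((-1*27845)) = (3136 - sqrt(-85*sqrt(64) - 10588))*(1/41276) + 20945/(-27845) = (3136 - sqrt(-85*8 - 10588))*(1/41276) + 20945*(-1/27845) = (3136 - sqrt(-680 - 10588))*(1/41276) - 4189/5569 = (3136 - sqrt(-11268))*(1/41276) - 4189/5569 = (3136 - 6*I*sqrt(313))*(1/41276) - 4189/5569 = (784/10319 - 3*I*sqrt(313)/20638) - 4189/5569 = -38860195/57466511 - 3*I*sqrt(313)/20638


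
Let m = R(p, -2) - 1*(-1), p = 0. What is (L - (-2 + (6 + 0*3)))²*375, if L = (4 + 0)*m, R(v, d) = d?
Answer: 24000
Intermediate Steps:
m = -1 (m = -2 - 1*(-1) = -2 + 1 = -1)
L = -4 (L = (4 + 0)*(-1) = 4*(-1) = -4)
(L - (-2 + (6 + 0*3)))²*375 = (-4 - (-2 + (6 + 0*3)))²*375 = (-4 - (-2 + (6 + 0)))²*375 = (-4 - (-2 + 6))²*375 = (-4 - 1*4)²*375 = (-4 - 4)²*375 = (-8)²*375 = 64*375 = 24000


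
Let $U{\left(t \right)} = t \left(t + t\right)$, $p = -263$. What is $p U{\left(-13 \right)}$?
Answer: $-88894$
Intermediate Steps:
$U{\left(t \right)} = 2 t^{2}$ ($U{\left(t \right)} = t 2 t = 2 t^{2}$)
$p U{\left(-13 \right)} = - 263 \cdot 2 \left(-13\right)^{2} = - 263 \cdot 2 \cdot 169 = \left(-263\right) 338 = -88894$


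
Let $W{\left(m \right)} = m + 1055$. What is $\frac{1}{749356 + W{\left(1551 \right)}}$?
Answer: $\frac{1}{751962} \approx 1.3299 \cdot 10^{-6}$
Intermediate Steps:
$W{\left(m \right)} = 1055 + m$
$\frac{1}{749356 + W{\left(1551 \right)}} = \frac{1}{749356 + \left(1055 + 1551\right)} = \frac{1}{749356 + 2606} = \frac{1}{751962}$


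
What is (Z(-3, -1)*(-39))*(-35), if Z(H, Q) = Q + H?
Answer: -5460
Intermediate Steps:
Z(H, Q) = H + Q
(Z(-3, -1)*(-39))*(-35) = ((-3 - 1)*(-39))*(-35) = -4*(-39)*(-35) = 156*(-35) = -5460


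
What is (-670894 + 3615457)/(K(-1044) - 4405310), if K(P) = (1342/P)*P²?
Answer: -2944563/5806358 ≈ -0.50713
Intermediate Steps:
K(P) = 1342*P
(-670894 + 3615457)/(K(-1044) - 4405310) = (-670894 + 3615457)/(1342*(-1044) - 4405310) = 2944563/(-1401048 - 4405310) = 2944563/(-5806358) = 2944563*(-1/5806358) = -2944563/5806358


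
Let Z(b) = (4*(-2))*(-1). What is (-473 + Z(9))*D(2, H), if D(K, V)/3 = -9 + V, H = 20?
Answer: -15345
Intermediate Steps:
D(K, V) = -27 + 3*V (D(K, V) = 3*(-9 + V) = -27 + 3*V)
Z(b) = 8 (Z(b) = -8*(-1) = 8)
(-473 + Z(9))*D(2, H) = (-473 + 8)*(-27 + 3*20) = -465*(-27 + 60) = -465*33 = -15345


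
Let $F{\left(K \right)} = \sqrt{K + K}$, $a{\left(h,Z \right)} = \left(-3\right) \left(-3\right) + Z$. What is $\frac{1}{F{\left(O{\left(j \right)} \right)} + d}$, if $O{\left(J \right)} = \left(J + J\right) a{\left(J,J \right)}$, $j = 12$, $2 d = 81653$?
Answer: $\frac{163306}{6667208377} - \frac{48 \sqrt{7}}{6667208377} \approx 2.4475 \cdot 10^{-5}$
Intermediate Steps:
$d = \frac{81653}{2}$ ($d = \frac{1}{2} \cdot 81653 = \frac{81653}{2} \approx 40827.0$)
$a{\left(h,Z \right)} = 9 + Z$
$O{\left(J \right)} = 2 J \left(9 + J\right)$ ($O{\left(J \right)} = \left(J + J\right) \left(9 + J\right) = 2 J \left(9 + J\right)$)
$F{\left(K \right)} = \sqrt{2} \sqrt{K}$ ($F{\left(K \right)} = \sqrt{2 K} = \sqrt{2} \sqrt{K}$)
$\frac{1}{F{\left(O{\left(j \right)} \right)} + d} = \frac{1}{\sqrt{2} \sqrt{2 \cdot 12 \left(9 + 12\right)} + \frac{81653}{2}} = \frac{1}{\sqrt{2} \sqrt{2 \cdot 12 \cdot 21} + \frac{81653}{2}} = \frac{1}{\sqrt{2} \sqrt{504} + \frac{81653}{2}} = \frac{1}{\sqrt{2} \cdot 6 \sqrt{14} + \frac{81653}{2}} = \frac{1}{12 \sqrt{7} + \frac{81653}{2}} = \frac{1}{\frac{81653}{2} + 12 \sqrt{7}}$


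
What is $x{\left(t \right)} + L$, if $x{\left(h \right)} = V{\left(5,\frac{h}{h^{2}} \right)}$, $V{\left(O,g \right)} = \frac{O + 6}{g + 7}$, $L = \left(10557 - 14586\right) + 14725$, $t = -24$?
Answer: $\frac{1786496}{167} \approx 10698.0$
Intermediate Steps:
$L = 10696$ ($L = -4029 + 14725 = 10696$)
$V{\left(O,g \right)} = \frac{6 + O}{7 + g}$
$x{\left(h \right)} = \frac{11}{7 + \frac{1}{h}}$ ($x{\left(h \right)} = \frac{6 + 5}{7 + \frac{h}{h^{2}}} = \frac{1}{7 + \frac{h}{h^{2}}} \cdot 11 = \frac{1}{7 + \frac{1}{h}} 11 = \frac{11}{7 + \frac{1}{h}}$)
$x{\left(t \right)} + L = 11 \left(-24\right) \frac{1}{1 + 7 \left(-24\right)} + 10696 = 11 \left(-24\right) \frac{1}{1 - 168} + 10696 = 11 \left(-24\right) \frac{1}{-167} + 10696 = 11 \left(-24\right) \left(- \frac{1}{167}\right) + 10696 = \frac{264}{167} + 10696 = \frac{1786496}{167}$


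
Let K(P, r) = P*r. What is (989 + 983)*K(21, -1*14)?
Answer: -579768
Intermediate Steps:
(989 + 983)*K(21, -1*14) = (989 + 983)*(21*(-1*14)) = 1972*(21*(-14)) = 1972*(-294) = -579768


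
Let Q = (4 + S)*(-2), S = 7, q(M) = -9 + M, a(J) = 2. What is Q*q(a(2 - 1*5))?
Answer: 154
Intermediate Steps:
Q = -22 (Q = (4 + 7)*(-2) = 11*(-2) = -22)
Q*q(a(2 - 1*5)) = -22*(-9 + 2) = -22*(-7) = 154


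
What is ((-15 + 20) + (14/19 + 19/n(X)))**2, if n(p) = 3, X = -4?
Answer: 473344/3249 ≈ 145.69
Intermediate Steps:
((-15 + 20) + (14/19 + 19/n(X)))**2 = ((-15 + 20) + (14/19 + 19/3))**2 = (5 + (14*(1/19) + 19*(1/3)))**2 = (5 + (14/19 + 19/3))**2 = (5 + 403/57)**2 = (688/57)**2 = 473344/3249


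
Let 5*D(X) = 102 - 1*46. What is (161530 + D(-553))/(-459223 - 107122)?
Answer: -807706/2831725 ≈ -0.28523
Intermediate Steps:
D(X) = 56/5 (D(X) = (102 - 1*46)/5 = (102 - 46)/5 = (1/5)*56 = 56/5)
(161530 + D(-553))/(-459223 - 107122) = (161530 + 56/5)/(-459223 - 107122) = (807706/5)/(-566345) = (807706/5)*(-1/566345) = -807706/2831725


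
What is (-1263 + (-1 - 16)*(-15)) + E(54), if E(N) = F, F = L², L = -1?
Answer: -1007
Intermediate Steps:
F = 1 (F = (-1)² = 1)
E(N) = 1
(-1263 + (-1 - 16)*(-15)) + E(54) = (-1263 + (-1 - 16)*(-15)) + 1 = (-1263 - 17*(-15)) + 1 = (-1263 + 255) + 1 = -1008 + 1 = -1007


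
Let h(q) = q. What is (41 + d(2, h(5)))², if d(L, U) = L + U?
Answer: 2304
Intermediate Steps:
(41 + d(2, h(5)))² = (41 + (2 + 5))² = (41 + 7)² = 48² = 2304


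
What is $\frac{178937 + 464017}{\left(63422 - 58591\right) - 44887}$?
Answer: $- \frac{107159}{6676} \approx -16.051$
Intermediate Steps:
$\frac{178937 + 464017}{\left(63422 - 58591\right) - 44887} = \frac{642954}{\left(63422 - 58591\right) - 44887} = \frac{642954}{4831 - 44887} = \frac{642954}{-40056} = 642954 \left(- \frac{1}{40056}\right) = - \frac{107159}{6676}$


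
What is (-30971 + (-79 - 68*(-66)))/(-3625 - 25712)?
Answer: 8854/9779 ≈ 0.90541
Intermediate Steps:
(-30971 + (-79 - 68*(-66)))/(-3625 - 25712) = (-30971 + (-79 + 4488))/(-29337) = (-30971 + 4409)*(-1/29337) = -26562*(-1/29337) = 8854/9779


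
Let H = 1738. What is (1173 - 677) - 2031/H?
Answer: 860017/1738 ≈ 494.83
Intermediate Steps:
(1173 - 677) - 2031/H = (1173 - 677) - 2031/1738 = 496 - 2031*1/1738 = 496 - 2031/1738 = 860017/1738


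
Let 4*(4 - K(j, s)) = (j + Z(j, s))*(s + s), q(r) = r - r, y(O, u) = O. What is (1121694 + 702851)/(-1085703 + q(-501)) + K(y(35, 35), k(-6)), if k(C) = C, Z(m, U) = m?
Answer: 230515897/1085703 ≈ 212.32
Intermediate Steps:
q(r) = 0
K(j, s) = 4 - j*s (K(j, s) = 4 - (j + j)*(s + s)/4 = 4 - 2*j*2*s/4 = 4 - j*s)
(1121694 + 702851)/(-1085703 + q(-501)) + K(y(35, 35), k(-6)) = (1121694 + 702851)/(-1085703 + 0) + (4 - 1*35*(-6)) = 1824545/(-1085703) + (4 + 210) = 1824545*(-1/1085703) + 214 = -1824545/1085703 + 214 = 230515897/1085703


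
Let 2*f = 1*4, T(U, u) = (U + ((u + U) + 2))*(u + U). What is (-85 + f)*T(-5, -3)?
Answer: -7304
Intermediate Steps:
T(U, u) = (U + u)*(2 + u + 2*U) (T(U, u) = (U + ((U + u) + 2))*(U + u) = (U + (2 + U + u))*(U + u) = (2 + u + 2*U)*(U + u) = (U + u)*(2 + u + 2*U))
f = 2 (f = (1*4)/2 = (½)*4 = 2)
(-85 + f)*T(-5, -3) = (-85 + 2)*((-3)² + 2*(-5) + 2*(-3) + 2*(-5)² + 3*(-5)*(-3)) = -83*(9 - 10 - 6 + 2*25 + 45) = -83*(9 - 10 - 6 + 50 + 45) = -83*88 = -7304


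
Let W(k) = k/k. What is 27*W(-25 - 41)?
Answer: 27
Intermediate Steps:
W(k) = 1
27*W(-25 - 41) = 27*1 = 27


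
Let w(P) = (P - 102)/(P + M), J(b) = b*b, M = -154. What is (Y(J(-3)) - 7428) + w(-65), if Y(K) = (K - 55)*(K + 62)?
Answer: -2341819/219 ≈ -10693.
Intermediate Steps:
J(b) = b²
Y(K) = (-55 + K)*(62 + K)
w(P) = (-102 + P)/(-154 + P) (w(P) = (P - 102)/(P - 154) = (-102 + P)/(-154 + P))
(Y(J(-3)) - 7428) + w(-65) = ((-3410 + ((-3)²)² + 7*(-3)²) - 7428) + (-102 - 65)/(-154 - 65) = ((-3410 + 9² + 7*9) - 7428) - 167/(-219) = ((-3410 + 81 + 63) - 7428) - 1/219*(-167) = (-3266 - 7428) + 167/219 = -10694 + 167/219 = -2341819/219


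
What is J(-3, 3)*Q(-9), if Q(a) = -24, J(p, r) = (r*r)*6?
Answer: -1296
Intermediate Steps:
J(p, r) = 6*r² (J(p, r) = r²*6 = 6*r²)
J(-3, 3)*Q(-9) = (6*3²)*(-24) = (6*9)*(-24) = 54*(-24) = -1296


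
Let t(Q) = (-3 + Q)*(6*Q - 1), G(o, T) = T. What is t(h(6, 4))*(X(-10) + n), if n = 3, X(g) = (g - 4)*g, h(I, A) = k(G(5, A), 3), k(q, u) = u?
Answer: 0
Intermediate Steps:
h(I, A) = 3
t(Q) = (-1 + 6*Q)*(-3 + Q) (t(Q) = (-3 + Q)*(-1 + 6*Q) = (-1 + 6*Q)*(-3 + Q))
X(g) = g*(-4 + g) (X(g) = (-4 + g)*g = g*(-4 + g))
t(h(6, 4))*(X(-10) + n) = (3 - 19*3 + 6*3²)*(-10*(-4 - 10) + 3) = (3 - 57 + 6*9)*(-10*(-14) + 3) = (3 - 57 + 54)*(140 + 3) = 0*143 = 0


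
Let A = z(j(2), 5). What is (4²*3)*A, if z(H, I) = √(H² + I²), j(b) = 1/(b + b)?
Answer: 12*√401 ≈ 240.30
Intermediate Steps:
j(b) = 1/(2*b)
A = √401/4 (A = √(((½)/2)² + 5²) = √(((½)*(½))² + 25) = √((¼)² + 25) = √(1/16 + 25) = √(401/16) = √401/4 ≈ 5.0062)
(4²*3)*A = (4²*3)*(√401/4) = (16*3)*(√401/4) = 48*(√401/4) = 12*√401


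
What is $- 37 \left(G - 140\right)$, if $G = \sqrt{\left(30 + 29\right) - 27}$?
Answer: $5180 - 148 \sqrt{2} \approx 4970.7$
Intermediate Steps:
$G = 4 \sqrt{2}$ ($G = \sqrt{59 - 27} = \sqrt{32} = 4 \sqrt{2} \approx 5.6569$)
$- 37 \left(G - 140\right) = - 37 \left(4 \sqrt{2} - 140\right) = - 37 \left(-140 + 4 \sqrt{2}\right) = 5180 - 148 \sqrt{2}$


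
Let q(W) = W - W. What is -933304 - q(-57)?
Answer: -933304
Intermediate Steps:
q(W) = 0
-933304 - q(-57) = -933304 - 1*0 = -933304 + 0 = -933304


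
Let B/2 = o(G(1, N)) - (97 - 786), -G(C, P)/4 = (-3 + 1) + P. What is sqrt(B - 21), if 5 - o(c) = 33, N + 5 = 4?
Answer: sqrt(1301) ≈ 36.069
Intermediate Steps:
N = -1 (N = -5 + 4 = -1)
G(C, P) = 8 - 4*P (G(C, P) = -4*((-3 + 1) + P) = -4*(-2 + P) = 8 - 4*P)
o(c) = -28 (o(c) = 5 - 1*33 = 5 - 33 = -28)
B = 1322 (B = 2*(-28 - (97 - 786)) = 2*(-28 - 1*(-689)) = 2*(-28 + 689) = 2*661 = 1322)
sqrt(B - 21) = sqrt(1322 - 21) = sqrt(1301)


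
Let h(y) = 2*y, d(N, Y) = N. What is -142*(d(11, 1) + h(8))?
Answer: -3834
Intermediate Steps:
-142*(d(11, 1) + h(8)) = -142*(11 + 2*8) = -142*(11 + 16) = -142*27 = -3834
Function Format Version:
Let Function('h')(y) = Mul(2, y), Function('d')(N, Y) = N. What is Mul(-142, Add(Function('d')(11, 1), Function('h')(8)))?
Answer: -3834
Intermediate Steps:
Mul(-142, Add(Function('d')(11, 1), Function('h')(8))) = Mul(-142, Add(11, Mul(2, 8))) = Mul(-142, Add(11, 16)) = Mul(-142, 27) = -3834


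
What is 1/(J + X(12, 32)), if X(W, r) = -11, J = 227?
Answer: 1/216 ≈ 0.0046296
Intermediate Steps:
1/(J + X(12, 32)) = 1/(227 - 11) = 1/216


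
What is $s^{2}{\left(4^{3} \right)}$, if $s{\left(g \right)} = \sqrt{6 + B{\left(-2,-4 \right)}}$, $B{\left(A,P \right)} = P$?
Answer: $2$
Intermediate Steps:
$s{\left(g \right)} = \sqrt{2}$ ($s{\left(g \right)} = \sqrt{6 - 4} = \sqrt{2}$)
$s^{2}{\left(4^{3} \right)} = \left(\sqrt{2}\right)^{2} = 2$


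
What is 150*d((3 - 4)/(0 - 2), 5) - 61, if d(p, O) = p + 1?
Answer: 164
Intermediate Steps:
d(p, O) = 1 + p
150*d((3 - 4)/(0 - 2), 5) - 61 = 150*(1 + (3 - 4)/(0 - 2)) - 61 = 150*(1 - 1/(-2)) - 61 = 150*(1 - 1*(-½)) - 61 = 150*(1 + ½) - 61 = 150*(3/2) - 61 = 225 - 61 = 164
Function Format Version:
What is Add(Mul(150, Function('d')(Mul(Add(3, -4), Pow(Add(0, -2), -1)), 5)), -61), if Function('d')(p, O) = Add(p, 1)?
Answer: 164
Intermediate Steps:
Function('d')(p, O) = Add(1, p)
Add(Mul(150, Function('d')(Mul(Add(3, -4), Pow(Add(0, -2), -1)), 5)), -61) = Add(Mul(150, Add(1, Mul(Add(3, -4), Pow(Add(0, -2), -1)))), -61) = Add(Mul(150, Add(1, Mul(-1, Pow(-2, -1)))), -61) = Add(Mul(150, Add(1, Mul(-1, Rational(-1, 2)))), -61) = Add(Mul(150, Add(1, Rational(1, 2))), -61) = Add(Mul(150, Rational(3, 2)), -61) = Add(225, -61) = 164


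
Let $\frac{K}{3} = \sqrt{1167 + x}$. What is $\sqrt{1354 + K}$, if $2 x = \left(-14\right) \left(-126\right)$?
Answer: $\sqrt{1354 + 3 \sqrt{2049}} \approx 38.598$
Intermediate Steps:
$x = 882$ ($x = \frac{\left(-14\right) \left(-126\right)}{2} = \frac{1}{2} \cdot 1764 = 882$)
$K = 3 \sqrt{2049}$ ($K = 3 \sqrt{1167 + 882} = 3 \sqrt{2049} \approx 135.8$)
$\sqrt{1354 + K} = \sqrt{1354 + 3 \sqrt{2049}}$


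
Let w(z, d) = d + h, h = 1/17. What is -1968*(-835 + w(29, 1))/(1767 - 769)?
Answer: 13950168/8483 ≈ 1644.5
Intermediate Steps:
h = 1/17 ≈ 0.058824
w(z, d) = 1/17 + d (w(z, d) = d + 1/17 = 1/17 + d)
-1968*(-835 + w(29, 1))/(1767 - 769) = -1968*(-835 + (1/17 + 1))/(1767 - 769) = -1968*(-835 + 18/17)/998 = -(-27900336)/(17*998) = -1968*(-14177/16966) = 13950168/8483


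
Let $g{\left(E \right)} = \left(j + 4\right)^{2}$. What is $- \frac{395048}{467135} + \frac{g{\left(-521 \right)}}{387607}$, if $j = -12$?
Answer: $- \frac{153093473496}{181064795945} \approx -0.84552$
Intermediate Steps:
$g{\left(E \right)} = 64$ ($g{\left(E \right)} = \left(-12 + 4\right)^{2} = \left(-8\right)^{2} = 64$)
$- \frac{395048}{467135} + \frac{g{\left(-521 \right)}}{387607} = - \frac{395048}{467135} + \frac{64}{387607} = - \frac{153093473496}{181064795945}$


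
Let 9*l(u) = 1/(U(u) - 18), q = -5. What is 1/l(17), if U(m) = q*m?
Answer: -927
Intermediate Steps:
U(m) = -5*m
l(u) = 1/(9*(-18 - 5*u)) (l(u) = 1/(9*(-5*u - 18)) = 1/(9*(-18 - 5*u)))
1/l(17) = 1/(1/(9*(-18 - 5*17))) = 1/(1/(9*(-18 - 85))) = 1/((⅑)/(-103)) = 1/((⅑)*(-1/103)) = 1/(-1/927) = -927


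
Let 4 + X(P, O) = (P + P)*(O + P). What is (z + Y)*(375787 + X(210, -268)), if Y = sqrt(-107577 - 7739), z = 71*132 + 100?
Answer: 3328678656 + 702846*I*sqrt(28829) ≈ 3.3287e+9 + 1.1934e+8*I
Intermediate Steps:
X(P, O) = -4 + 2*P*(O + P) (X(P, O) = -4 + (P + P)*(O + P) = -4 + (2*P)*(O + P) = -4 + 2*P*(O + P))
z = 9472 (z = 9372 + 100 = 9472)
Y = 2*I*sqrt(28829) (Y = sqrt(-115316) = 2*I*sqrt(28829) ≈ 339.58*I)
(z + Y)*(375787 + X(210, -268)) = (9472 + 2*I*sqrt(28829))*(375787 + (-4 + 2*210**2 + 2*(-268)*210)) = (9472 + 2*I*sqrt(28829))*(375787 + (-4 + 2*44100 - 112560)) = (9472 + 2*I*sqrt(28829))*(375787 + (-4 + 88200 - 112560)) = (9472 + 2*I*sqrt(28829))*(375787 - 24364) = (9472 + 2*I*sqrt(28829))*351423 = 3328678656 + 702846*I*sqrt(28829)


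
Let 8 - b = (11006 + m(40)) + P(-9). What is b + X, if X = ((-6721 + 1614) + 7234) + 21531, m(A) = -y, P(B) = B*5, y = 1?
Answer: 12706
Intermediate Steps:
P(B) = 5*B
m(A) = -1 (m(A) = -1*1 = -1)
X = 23658 (X = (-5107 + 7234) + 21531 = 2127 + 21531 = 23658)
b = -10952 (b = 8 - ((11006 - 1) + 5*(-9)) = 8 - (11005 - 45) = 8 - 1*10960 = 8 - 10960 = -10952)
b + X = -10952 + 23658 = 12706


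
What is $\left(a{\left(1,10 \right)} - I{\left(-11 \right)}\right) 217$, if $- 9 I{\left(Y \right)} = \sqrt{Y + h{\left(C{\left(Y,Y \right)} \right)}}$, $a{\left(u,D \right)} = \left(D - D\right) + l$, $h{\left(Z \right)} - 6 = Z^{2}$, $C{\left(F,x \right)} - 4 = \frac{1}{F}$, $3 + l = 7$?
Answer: $868 + \frac{434 \sqrt{311}}{99} \approx 945.31$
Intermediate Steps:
$l = 4$ ($l = -3 + 7 = 4$)
$C{\left(F,x \right)} = 4 + \frac{1}{F}$
$h{\left(Z \right)} = 6 + Z^{2}$
$a{\left(u,D \right)} = 4$ ($a{\left(u,D \right)} = \left(D - D\right) + 4 = 0 + 4 = 4$)
$I{\left(Y \right)} = - \frac{\sqrt{6 + Y + \left(4 + \frac{1}{Y}\right)^{2}}}{9}$ ($I{\left(Y \right)} = - \frac{\sqrt{Y + \left(6 + \left(4 + \frac{1}{Y}\right)^{2}\right)}}{9} = - \frac{\sqrt{6 + Y + \left(4 + \frac{1}{Y}\right)^{2}}}{9}$)
$\left(a{\left(1,10 \right)} - I{\left(-11 \right)}\right) 217 = \left(4 - - \frac{\sqrt{22 - 11 + \frac{1}{121} + \frac{8}{-11}}}{9}\right) 217 = \left(4 - - \frac{\sqrt{22 - 11 + \frac{1}{121} + 8 \left(- \frac{1}{11}\right)}}{9}\right) 217 = \left(4 - - \frac{\sqrt{22 - 11 + \frac{1}{121} - \frac{8}{11}}}{9}\right) 217 = \left(4 - - \frac{\sqrt{\frac{1244}{121}}}{9}\right) 217 = \left(4 - - \frac{\frac{2}{11} \sqrt{311}}{9}\right) 217 = \left(4 - - \frac{2 \sqrt{311}}{99}\right) 217 = \left(4 + \frac{2 \sqrt{311}}{99}\right) 217 = 868 + \frac{434 \sqrt{311}}{99}$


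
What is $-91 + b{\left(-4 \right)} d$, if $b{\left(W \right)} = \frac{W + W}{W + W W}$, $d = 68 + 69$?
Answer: $- \frac{547}{3} \approx -182.33$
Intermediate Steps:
$d = 137$
$b{\left(W \right)} = \frac{2 W}{W + W^{2}}$
$-91 + b{\left(-4 \right)} d = -91 + \frac{2}{1 - 4} \cdot 137 = -91 + \frac{2}{-3} \cdot 137 = -91 + 2 \left(- \frac{1}{3}\right) 137 = -91 - \frac{274}{3} = - \frac{547}{3}$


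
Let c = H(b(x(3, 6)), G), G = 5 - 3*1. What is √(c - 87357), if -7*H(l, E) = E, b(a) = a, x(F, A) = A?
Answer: I*√4280507/7 ≈ 295.56*I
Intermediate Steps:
G = 2 (G = 5 - 3 = 2)
H(l, E) = -E/7
c = -2/7 (c = -⅐*2 = -2/7 ≈ -0.28571)
√(c - 87357) = √(-2/7 - 87357) = √(-611501/7) = I*√4280507/7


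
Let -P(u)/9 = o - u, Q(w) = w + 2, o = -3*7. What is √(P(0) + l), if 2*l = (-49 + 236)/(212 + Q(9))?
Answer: √37678526/446 ≈ 13.763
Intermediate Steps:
o = -21
Q(w) = 2 + w
P(u) = 189 + 9*u (P(u) = -9*(-21 - u) = 189 + 9*u)
l = 187/446 (l = ((-49 + 236)/(212 + (2 + 9)))/2 = (187/(212 + 11))/2 = (187/223)/2 = (187*(1/223))/2 = (½)*(187/223) = 187/446 ≈ 0.41928)
√(P(0) + l) = √((189 + 9*0) + 187/446) = √((189 + 0) + 187/446) = √(189 + 187/446) = √(84481/446) = √37678526/446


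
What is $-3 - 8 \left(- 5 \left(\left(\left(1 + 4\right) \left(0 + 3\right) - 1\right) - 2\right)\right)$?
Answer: $477$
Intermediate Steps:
$-3 - 8 \left(- 5 \left(\left(\left(1 + 4\right) \left(0 + 3\right) - 1\right) - 2\right)\right) = -3 - 8 \left(- 5 \left(\left(5 \cdot 3 - 1\right) - 2\right)\right) = -3 - 8 \left(- 5 \left(\left(15 - 1\right) - 2\right)\right) = -3 - 8 \left(- 5 \left(14 - 2\right)\right) = -3 - 8 \left(\left(-5\right) 12\right) = -3 - -480 = -3 + 480 = 477$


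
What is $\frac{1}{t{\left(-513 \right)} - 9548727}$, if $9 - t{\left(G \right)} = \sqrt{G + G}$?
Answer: $\frac{i}{3 \left(\sqrt{114} - 3182906 i\right)} \approx -1.0473 \cdot 10^{-7} + 3.513 \cdot 10^{-13} i$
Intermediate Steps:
$t{\left(G \right)} = 9 - \sqrt{2} \sqrt{G}$ ($t{\left(G \right)} = 9 - \sqrt{G + G} = 9 - \sqrt{2 G} = 9 - \sqrt{2} \sqrt{G}$)
$\frac{1}{t{\left(-513 \right)} - 9548727} = \frac{1}{\left(9 - \sqrt{2} \sqrt{-513}\right) - 9548727} = \frac{1}{\left(9 - \sqrt{2} \cdot 3 i \sqrt{57}\right) - 9548727} = \frac{1}{\left(9 - 3 i \sqrt{114}\right) - 9548727} = \frac{1}{-9548718 - 3 i \sqrt{114}}$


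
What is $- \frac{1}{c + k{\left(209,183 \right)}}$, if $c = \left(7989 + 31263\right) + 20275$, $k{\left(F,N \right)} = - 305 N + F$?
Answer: $- \frac{1}{3921} \approx -0.00025504$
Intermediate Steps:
$k{\left(F,N \right)} = F - 305 N$
$c = 59527$ ($c = 39252 + 20275 = 59527$)
$- \frac{1}{c + k{\left(209,183 \right)}} = - \frac{1}{59527 + \left(209 - 55815\right)} = - \frac{1}{59527 - 55606} = - \frac{1}{3921}$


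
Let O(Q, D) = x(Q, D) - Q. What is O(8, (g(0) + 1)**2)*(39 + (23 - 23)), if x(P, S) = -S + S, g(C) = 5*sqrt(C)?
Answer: -312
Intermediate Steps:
x(P, S) = 0
O(Q, D) = -Q (O(Q, D) = 0 - Q = -Q)
O(8, (g(0) + 1)**2)*(39 + (23 - 23)) = (-1*8)*(39 + (23 - 23)) = -8*(39 + 0) = -8*39 = -312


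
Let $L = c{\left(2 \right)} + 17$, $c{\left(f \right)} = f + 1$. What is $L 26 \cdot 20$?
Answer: $10400$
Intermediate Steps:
$c{\left(f \right)} = 1 + f$
$L = 20$ ($L = \left(1 + 2\right) + 17 = 3 + 17 = 20$)
$L 26 \cdot 20 = 20 \cdot 26 \cdot 20 = 520 \cdot 20 = 10400$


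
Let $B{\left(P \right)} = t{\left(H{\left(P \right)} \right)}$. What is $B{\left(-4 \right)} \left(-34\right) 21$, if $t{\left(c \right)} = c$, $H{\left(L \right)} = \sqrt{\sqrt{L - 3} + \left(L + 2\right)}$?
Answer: $- 714 \sqrt{-2 + i \sqrt{7}} \approx -579.31 - 1164.1 i$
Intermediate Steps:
$H{\left(L \right)} = \sqrt{2 + L + \sqrt{-3 + L}}$ ($H{\left(L \right)} = \sqrt{\sqrt{-3 + L} + \left(2 + L\right)} = \sqrt{2 + L + \sqrt{-3 + L}}$)
$B{\left(P \right)} = \sqrt{2 + P + \sqrt{-3 + P}}$
$B{\left(-4 \right)} \left(-34\right) 21 = \sqrt{2 - 4 + \sqrt{-3 - 4}} \left(-34\right) 21 = \sqrt{2 - 4 + \sqrt{-7}} \left(-34\right) 21 = \sqrt{2 - 4 + i \sqrt{7}} \left(-34\right) 21 = \sqrt{-2 + i \sqrt{7}} \left(-34\right) 21 = - 34 \sqrt{-2 + i \sqrt{7}} \cdot 21 = - 714 \sqrt{-2 + i \sqrt{7}}$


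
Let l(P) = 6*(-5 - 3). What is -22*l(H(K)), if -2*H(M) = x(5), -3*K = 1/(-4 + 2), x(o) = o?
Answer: 1056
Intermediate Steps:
K = 1/6 (K = -1/(3*(-4 + 2)) = -1/3/(-2) = -1/3*(-1/2) = 1/6 ≈ 0.16667)
H(M) = -5/2 (H(M) = -1/2*5 = -5/2)
l(P) = -48 (l(P) = 6*(-8) = -48)
-22*l(H(K)) = -22*(-48) = 1056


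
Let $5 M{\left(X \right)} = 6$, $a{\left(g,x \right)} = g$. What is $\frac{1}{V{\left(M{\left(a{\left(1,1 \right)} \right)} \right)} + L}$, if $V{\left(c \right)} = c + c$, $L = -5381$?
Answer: $- \frac{5}{26893} \approx -0.00018592$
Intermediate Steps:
$M{\left(X \right)} = \frac{6}{5}$ ($M{\left(X \right)} = \frac{1}{5} \cdot 6 = \frac{6}{5}$)
$V{\left(c \right)} = 2 c$
$\frac{1}{V{\left(M{\left(a{\left(1,1 \right)} \right)} \right)} + L} = \frac{1}{2 \cdot \frac{6}{5} - 5381} = \frac{1}{\frac{12}{5} - 5381} = \frac{1}{- \frac{26893}{5}} = - \frac{5}{26893}$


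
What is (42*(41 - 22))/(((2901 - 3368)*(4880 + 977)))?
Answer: -798/2735219 ≈ -0.00029175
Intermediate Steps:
(42*(41 - 22))/(((2901 - 3368)*(4880 + 977))) = (42*19)/((-467*5857)) = 798/(-2735219) = 798*(-1/2735219) = -798/2735219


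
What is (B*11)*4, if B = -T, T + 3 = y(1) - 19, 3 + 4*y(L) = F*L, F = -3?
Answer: 1034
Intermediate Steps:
y(L) = -¾ - 3*L/4 (y(L) = -¾ + (-3*L)/4 = -¾ - 3*L/4)
T = -47/2 (T = -3 + ((-¾ - ¾*1) - 19) = -3 + ((-¾ - ¾) - 19) = -3 + (-3/2 - 19) = -3 - 41/2 = -47/2 ≈ -23.500)
B = 47/2 (B = -1*(-47/2) = 47/2 ≈ 23.500)
(B*11)*4 = ((47/2)*11)*4 = (517/2)*4 = 1034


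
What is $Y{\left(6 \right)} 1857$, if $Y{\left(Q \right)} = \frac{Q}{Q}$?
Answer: $1857$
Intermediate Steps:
$Y{\left(Q \right)} = 1$
$Y{\left(6 \right)} 1857 = 1 \cdot 1857 = 1857$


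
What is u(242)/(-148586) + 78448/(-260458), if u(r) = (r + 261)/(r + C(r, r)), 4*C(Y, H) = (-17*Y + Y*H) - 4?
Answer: -80740165092011/268068081508579 ≈ -0.30119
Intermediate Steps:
C(Y, H) = -1 - 17*Y/4 + H*Y/4 (C(Y, H) = ((-17*Y + Y*H) - 4)/4 = ((-17*Y + H*Y) - 4)/4 = (-4 - 17*Y + H*Y)/4 = -1 - 17*Y/4 + H*Y/4)
u(r) = (261 + r)/(-1 - 13*r/4 + r²/4) (u(r) = (r + 261)/(r + (-1 - 17*r/4 + r*r/4)) = (261 + r)/(r + (-1 - 17*r/4 + r²/4)) = (261 + r)/(-1 - 13*r/4 + r²/4))
u(242)/(-148586) + 78448/(-260458) = (4*(261 + 242)/(-4 + 242² - 13*242))/(-148586) + 78448/(-260458) = (4*503/(-4 + 58564 - 3146))*(-1/148586) + 78448*(-1/260458) = (4*503/55414)*(-1/148586) - 39224/130229 = (4*(1/55414)*503)*(-1/148586) - 39224/130229 = (1006/27707)*(-1/148586) - 39224/130229 = -503/2058436151 - 39224/130229 = -80740165092011/268068081508579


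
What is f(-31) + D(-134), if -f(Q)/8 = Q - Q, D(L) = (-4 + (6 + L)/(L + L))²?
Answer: 55696/4489 ≈ 12.407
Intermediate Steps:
D(L) = (-4 + (6 + L)/(2*L))² (D(L) = (-4 + (6 + L)/((2*L)))² = (-4 + (6 + L)*(1/(2*L)))² = (-4 + (6 + L)/(2*L))²)
f(Q) = 0 (f(Q) = -8*(Q - Q) = -8*0 = 0)
f(-31) + D(-134) = 0 + (¼)*(-6 + 7*(-134))²/(-134)² = 0 + (¼)*(1/17956)*(-6 - 938)² = 0 + (¼)*(1/17956)*(-944)² = 0 + (¼)*(1/17956)*891136 = 0 + 55696/4489 = 55696/4489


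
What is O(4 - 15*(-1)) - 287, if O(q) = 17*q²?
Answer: 5850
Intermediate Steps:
O(4 - 15*(-1)) - 287 = 17*(4 - 15*(-1))² - 287 = 17*(4 - 5*(-3))² - 287 = 17*(4 + 15)² - 287 = 17*19² - 287 = 17*361 - 287 = 6137 - 287 = 5850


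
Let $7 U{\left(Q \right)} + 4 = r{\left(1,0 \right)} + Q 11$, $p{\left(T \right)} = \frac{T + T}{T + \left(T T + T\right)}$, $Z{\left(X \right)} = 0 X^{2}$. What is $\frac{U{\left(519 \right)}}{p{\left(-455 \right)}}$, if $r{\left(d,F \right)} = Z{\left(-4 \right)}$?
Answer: $- \frac{369195}{2} \approx -1.846 \cdot 10^{5}$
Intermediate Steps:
$Z{\left(X \right)} = 0$
$p{\left(T \right)} = \frac{2 T}{T^{2} + 2 T}$ ($p{\left(T \right)} = \frac{2 T}{T + \left(T^{2} + T\right)} = \frac{2 T}{T + \left(T + T^{2}\right)} = \frac{2 T}{T^{2} + 2 T}$)
$r{\left(d,F \right)} = 0$
$U{\left(Q \right)} = - \frac{4}{7} + \frac{11 Q}{7}$ ($U{\left(Q \right)} = - \frac{4}{7} + \frac{0 + Q 11}{7} = - \frac{4}{7} + \frac{0 + 11 Q}{7} = - \frac{4}{7} + \frac{11 Q}{7}$)
$\frac{U{\left(519 \right)}}{p{\left(-455 \right)}} = \frac{- \frac{4}{7} + \frac{11}{7} \cdot 519}{2 \frac{1}{2 - 455}} = \frac{- \frac{4}{7} + \frac{5709}{7}}{2 \frac{1}{-453}} = \frac{815}{2 \left(- \frac{1}{453}\right)} = \frac{815}{- \frac{2}{453}} = 815 \left(- \frac{453}{2}\right) = - \frac{369195}{2}$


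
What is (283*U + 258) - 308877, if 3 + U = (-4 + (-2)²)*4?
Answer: -309468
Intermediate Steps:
U = -3 (U = -3 + (-4 + (-2)²)*4 = -3 + (-4 + 4)*4 = -3 + 0*4 = -3 + 0 = -3)
(283*U + 258) - 308877 = (283*(-3) + 258) - 308877 = (-849 + 258) - 308877 = -591 - 308877 = -309468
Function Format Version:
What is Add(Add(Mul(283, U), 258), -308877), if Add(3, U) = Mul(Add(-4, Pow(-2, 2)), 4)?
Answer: -309468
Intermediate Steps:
U = -3 (U = Add(-3, Mul(Add(-4, Pow(-2, 2)), 4)) = Add(-3, Mul(Add(-4, 4), 4)) = Add(-3, Mul(0, 4)) = Add(-3, 0) = -3)
Add(Add(Mul(283, U), 258), -308877) = Add(Add(Mul(283, -3), 258), -308877) = Add(Add(-849, 258), -308877) = Add(-591, -308877) = -309468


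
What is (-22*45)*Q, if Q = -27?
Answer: 26730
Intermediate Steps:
(-22*45)*Q = -22*45*(-27) = -990*(-27) = 26730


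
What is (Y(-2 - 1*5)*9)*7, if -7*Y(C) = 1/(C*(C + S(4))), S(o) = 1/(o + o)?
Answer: -72/385 ≈ -0.18701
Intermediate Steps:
S(o) = 1/(2*o)
Y(C) = -1/(7*C*(⅛ + C)) (Y(C) = -1/(C*(C + (½)/4))/7 = -1/(C*(C + (½)*(¼)))/7 = -1/(C*(C + ⅛))/7 = -1/(C*(⅛ + C))/7 = -1/(7*C*(⅛ + C)))
(Y(-2 - 1*5)*9)*7 = (-8/(7*(-2 - 1*5)*(1 + 8*(-2 - 1*5)))*9)*7 = (-8/(7*(-2 - 5)*(1 + 8*(-2 - 5)))*9)*7 = (-8/7/(-7*(1 + 8*(-7)))*9)*7 = (-8/7*(-⅐)/(1 - 56)*9)*7 = (-8/7*(-⅐)/(-55)*9)*7 = (-8/7*(-⅐)*(-1/55)*9)*7 = -8/2695*9*7 = -72/2695*7 = -72/385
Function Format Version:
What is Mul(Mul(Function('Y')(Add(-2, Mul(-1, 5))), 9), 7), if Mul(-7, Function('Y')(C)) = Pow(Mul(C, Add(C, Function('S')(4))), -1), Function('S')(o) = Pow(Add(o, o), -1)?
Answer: Rational(-72, 385) ≈ -0.18701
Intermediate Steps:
Function('S')(o) = Mul(Rational(1, 2), Pow(o, -1)) (Function('S')(o) = Pow(Mul(2, o), -1) = Mul(Rational(1, 2), Pow(o, -1)))
Function('Y')(C) = Mul(Rational(-1, 7), Pow(C, -1), Pow(Add(Rational(1, 8), C), -1)) (Function('Y')(C) = Mul(Rational(-1, 7), Pow(Mul(C, Add(C, Mul(Rational(1, 2), Pow(4, -1)))), -1)) = Mul(Rational(-1, 7), Pow(Mul(C, Add(C, Mul(Rational(1, 2), Rational(1, 4)))), -1)) = Mul(Rational(-1, 7), Pow(Mul(C, Add(C, Rational(1, 8))), -1)) = Mul(Rational(-1, 7), Pow(Mul(C, Add(Rational(1, 8), C)), -1)) = Mul(Rational(-1, 7), Mul(Pow(C, -1), Pow(Add(Rational(1, 8), C), -1))) = Mul(Rational(-1, 7), Pow(C, -1), Pow(Add(Rational(1, 8), C), -1)))
Mul(Mul(Function('Y')(Add(-2, Mul(-1, 5))), 9), 7) = Mul(Mul(Mul(Rational(-8, 7), Pow(Add(-2, Mul(-1, 5)), -1), Pow(Add(1, Mul(8, Add(-2, Mul(-1, 5)))), -1)), 9), 7) = Mul(Mul(Mul(Rational(-8, 7), Pow(Add(-2, -5), -1), Pow(Add(1, Mul(8, Add(-2, -5))), -1)), 9), 7) = Mul(Mul(Mul(Rational(-8, 7), Pow(-7, -1), Pow(Add(1, Mul(8, -7)), -1)), 9), 7) = Mul(Mul(Mul(Rational(-8, 7), Rational(-1, 7), Pow(Add(1, -56), -1)), 9), 7) = Mul(Mul(Mul(Rational(-8, 7), Rational(-1, 7), Pow(-55, -1)), 9), 7) = Mul(Mul(Mul(Rational(-8, 7), Rational(-1, 7), Rational(-1, 55)), 9), 7) = Mul(Mul(Rational(-8, 2695), 9), 7) = Mul(Rational(-72, 2695), 7) = Rational(-72, 385)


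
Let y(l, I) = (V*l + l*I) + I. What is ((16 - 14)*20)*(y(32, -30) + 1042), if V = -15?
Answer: -17120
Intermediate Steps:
y(l, I) = I - 15*l + I*l (y(l, I) = (-15*l + l*I) + I = (-15*l + I*l) + I = I - 15*l + I*l)
((16 - 14)*20)*(y(32, -30) + 1042) = ((16 - 14)*20)*((-30 - 15*32 - 30*32) + 1042) = (2*20)*((-30 - 480 - 960) + 1042) = 40*(-1470 + 1042) = 40*(-428) = -17120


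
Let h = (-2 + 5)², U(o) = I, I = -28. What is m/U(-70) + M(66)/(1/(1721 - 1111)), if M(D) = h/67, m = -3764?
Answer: 101477/469 ≈ 216.37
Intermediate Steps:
U(o) = -28
h = 9 (h = 3² = 9)
M(D) = 9/67
m/U(-70) + M(66)/(1/(1721 - 1111)) = -3764/(-28) + 9/(67*(1/(1721 - 1111))) = -3764*(-1/28) + 9/(67*(1/610)) = 941/7 + 9/(67*(1/610)) = 941/7 + (9/67)*610 = 941/7 + 5490/67 = 101477/469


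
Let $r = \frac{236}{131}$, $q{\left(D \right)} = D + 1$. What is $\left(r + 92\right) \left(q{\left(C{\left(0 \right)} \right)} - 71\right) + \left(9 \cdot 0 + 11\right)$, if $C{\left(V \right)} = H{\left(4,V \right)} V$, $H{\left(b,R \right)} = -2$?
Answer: $- \frac{858719}{131} \approx -6555.1$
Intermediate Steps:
$C{\left(V \right)} = - 2 V$
$q{\left(D \right)} = 1 + D$
$r = \frac{236}{131}$ ($r = 236 \cdot \frac{1}{131} = \frac{236}{131} \approx 1.8015$)
$\left(r + 92\right) \left(q{\left(C{\left(0 \right)} \right)} - 71\right) + \left(9 \cdot 0 + 11\right) = \left(\frac{236}{131} + 92\right) \left(\left(1 - 0\right) - 71\right) + \left(9 \cdot 0 + 11\right) = \frac{12288 \left(\left(1 + 0\right) - 71\right)}{131} + \left(0 + 11\right) = \frac{12288 \left(1 - 71\right)}{131} + 11 = \frac{12288}{131} \left(-70\right) + 11 = - \frac{860160}{131} + 11 = - \frac{858719}{131}$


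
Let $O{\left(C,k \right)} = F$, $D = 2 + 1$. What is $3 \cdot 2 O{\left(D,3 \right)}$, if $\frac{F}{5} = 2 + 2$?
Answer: $120$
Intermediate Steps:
$D = 3$
$F = 20$ ($F = 5 \left(2 + 2\right) = 5 \cdot 4 = 20$)
$O{\left(C,k \right)} = 20$
$3 \cdot 2 O{\left(D,3 \right)} = 3 \cdot 2 \cdot 20 = 6 \cdot 20 = 120$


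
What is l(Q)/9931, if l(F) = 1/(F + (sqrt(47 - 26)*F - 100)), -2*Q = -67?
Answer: 19/54322570 + 67*sqrt(21)/380257990 ≈ 1.1572e-6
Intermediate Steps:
Q = 67/2 (Q = -1/2*(-67) = 67/2 ≈ 33.500)
l(F) = 1/(-100 + F + F*sqrt(21)) (l(F) = 1/(F + (sqrt(21)*F - 100)) = 1/(F + (F*sqrt(21) - 100)) = 1/(F + (-100 + F*sqrt(21))) = 1/(-100 + F + F*sqrt(21)))
l(Q)/9931 = 1/((-100 + 67/2 + 67*sqrt(21)/2)*9931) = (1/9931)/(-133/2 + 67*sqrt(21)/2) = 1/(9931*(-133/2 + 67*sqrt(21)/2))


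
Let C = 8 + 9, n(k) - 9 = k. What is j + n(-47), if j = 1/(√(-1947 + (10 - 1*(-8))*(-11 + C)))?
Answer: -38 - I*√1839/1839 ≈ -38.0 - 0.023319*I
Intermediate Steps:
n(k) = 9 + k
C = 17
j = -I*√1839/1839 (j = 1/(√(-1947 + (10 - 1*(-8))*(-11 + 17))) = 1/(√(-1947 + (10 + 8)*6)) = 1/(√(-1947 + 18*6)) = 1/(√(-1947 + 108)) = 1/(√(-1839)) = 1/(I*√1839) = -I*√1839/1839 ≈ -0.023319*I)
j + n(-47) = -I*√1839/1839 + (9 - 47) = -I*√1839/1839 - 38 = -38 - I*√1839/1839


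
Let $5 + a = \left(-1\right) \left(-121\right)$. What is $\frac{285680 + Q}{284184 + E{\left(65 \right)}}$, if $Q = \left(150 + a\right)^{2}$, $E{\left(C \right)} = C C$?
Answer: $\frac{356436}{288409} \approx 1.2359$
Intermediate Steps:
$a = 116$ ($a = -5 - -121 = -5 + 121 = 116$)
$E{\left(C \right)} = C^{2}$
$Q = 70756$ ($Q = \left(150 + 116\right)^{2} = 266^{2} = 70756$)
$\frac{285680 + Q}{284184 + E{\left(65 \right)}} = \frac{285680 + 70756}{284184 + 65^{2}} = \frac{356436}{284184 + 4225} = \frac{356436}{288409}$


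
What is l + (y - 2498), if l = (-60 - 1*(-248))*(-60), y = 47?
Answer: -13731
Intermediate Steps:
l = -11280 (l = (-60 + 248)*(-60) = 188*(-60) = -11280)
l + (y - 2498) = -11280 + (47 - 2498) = -11280 - 2451 = -13731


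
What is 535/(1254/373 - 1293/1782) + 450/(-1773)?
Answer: 217965620/1075423 ≈ 202.68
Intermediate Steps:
535/(1254/373 - 1293/1782) + 450/(-1773) = 535/(1254*(1/373) - 1293*1/1782) + 450*(-1/1773) = 535/(1254/373 - 431/594) - 50/197 = 535/(584113/221562) - 50/197 = 535*(221562/584113) - 50/197 = 1107810/5459 - 50/197 = 217965620/1075423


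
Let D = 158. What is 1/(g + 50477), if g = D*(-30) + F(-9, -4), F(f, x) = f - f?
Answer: 1/45737 ≈ 2.1864e-5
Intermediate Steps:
F(f, x) = 0
g = -4740 (g = 158*(-30) + 0 = -4740 + 0 = -4740)
1/(g + 50477) = 1/(-4740 + 50477) = 1/45737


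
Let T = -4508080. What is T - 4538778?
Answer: -9046858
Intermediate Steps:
T - 4538778 = -4508080 - 4538778 = -9046858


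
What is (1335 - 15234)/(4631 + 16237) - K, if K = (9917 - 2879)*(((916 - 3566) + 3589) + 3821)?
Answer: -233032125913/6956 ≈ -3.3501e+7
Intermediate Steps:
K = 33500880 (K = 7038*((-2650 + 3589) + 3821) = 7038*(939 + 3821) = 7038*4760 = 33500880)
(1335 - 15234)/(4631 + 16237) - K = (1335 - 15234)/(4631 + 16237) - 1*33500880 = -13899/20868 - 33500880 = -13899*1/20868 - 33500880 = -4633/6956 - 33500880 = -233032125913/6956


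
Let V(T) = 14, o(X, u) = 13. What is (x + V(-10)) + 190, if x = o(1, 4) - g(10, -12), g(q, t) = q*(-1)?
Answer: 227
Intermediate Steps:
g(q, t) = -q
x = 23 (x = 13 - (-1)*10 = 13 - 1*(-10) = 13 + 10 = 23)
(x + V(-10)) + 190 = (23 + 14) + 190 = 37 + 190 = 227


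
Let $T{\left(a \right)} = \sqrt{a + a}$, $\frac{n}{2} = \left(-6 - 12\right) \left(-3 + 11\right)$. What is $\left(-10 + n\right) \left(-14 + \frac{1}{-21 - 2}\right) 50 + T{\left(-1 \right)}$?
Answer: $\frac{4812700}{23} + i \sqrt{2} \approx 2.0925 \cdot 10^{5} + 1.4142 i$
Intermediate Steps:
$n = -288$ ($n = 2 \left(-6 - 12\right) \left(-3 + 11\right) = 2 \left(\left(-18\right) 8\right) = 2 \left(-144\right) = -288$)
$T{\left(a \right)} = \sqrt{2} \sqrt{a}$ ($T{\left(a \right)} = \sqrt{2 a} = \sqrt{2} \sqrt{a}$)
$\left(-10 + n\right) \left(-14 + \frac{1}{-21 - 2}\right) 50 + T{\left(-1 \right)} = \left(-10 - 288\right) \left(-14 + \frac{1}{-21 - 2}\right) 50 + \sqrt{2} \sqrt{-1} = - 298 \left(-14 + \frac{1}{-23}\right) 50 + \sqrt{2} i = - 298 \left(-14 - \frac{1}{23}\right) 50 + i \sqrt{2} = \left(-298\right) \left(- \frac{323}{23}\right) 50 + i \sqrt{2} = \frac{96254}{23} \cdot 50 + i \sqrt{2} = \frac{4812700}{23} + i \sqrt{2}$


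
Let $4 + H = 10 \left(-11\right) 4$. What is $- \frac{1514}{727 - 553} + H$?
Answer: $- \frac{39385}{87} \approx -452.7$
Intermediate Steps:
$H = -444$ ($H = -4 + 10 \left(-11\right) 4 = -4 - 440 = -444$)
$- \frac{1514}{727 - 553} + H = - \frac{1514}{727 - 553} - 444 = - \frac{1514}{174} - 444 = \left(-1514\right) \frac{1}{174} - 444 = - \frac{757}{87} - 444 = - \frac{39385}{87}$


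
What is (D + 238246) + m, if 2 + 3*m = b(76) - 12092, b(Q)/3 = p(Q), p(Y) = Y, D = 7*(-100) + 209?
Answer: 701399/3 ≈ 2.3380e+5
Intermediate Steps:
D = -491 (D = -700 + 209 = -491)
b(Q) = 3*Q
m = -11866/3 (m = -⅔ + (3*76 - 12092)/3 = -⅔ + (228 - 12092)/3 = -⅔ + (⅓)*(-11864) = -⅔ - 11864/3 = -11866/3 ≈ -3955.3)
(D + 238246) + m = (-491 + 238246) - 11866/3 = 237755 - 11866/3 = 701399/3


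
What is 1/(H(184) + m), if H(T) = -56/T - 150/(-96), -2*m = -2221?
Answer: 368/409127 ≈ 0.00089948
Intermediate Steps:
m = 2221/2 (m = -1/2*(-2221) = 2221/2 ≈ 1110.5)
H(T) = 25/16 - 56/T (H(T) = -56/T - 150*(-1/96) = -56/T + 25/16 = 25/16 - 56/T)
1/(H(184) + m) = 1/((25/16 - 56/184) + 2221/2) = 1/((25/16 - 56*1/184) + 2221/2) = 1/((25/16 - 7/23) + 2221/2) = 1/(463/368 + 2221/2) = 1/(409127/368) = 368/409127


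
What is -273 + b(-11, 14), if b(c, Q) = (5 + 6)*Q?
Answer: -119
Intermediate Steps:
b(c, Q) = 11*Q
-273 + b(-11, 14) = -273 + 11*14 = -273 + 154 = -119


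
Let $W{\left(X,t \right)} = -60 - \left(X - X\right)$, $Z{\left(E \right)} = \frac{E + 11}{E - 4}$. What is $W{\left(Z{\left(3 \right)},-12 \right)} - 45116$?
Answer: $-45176$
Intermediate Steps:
$Z{\left(E \right)} = \frac{11 + E}{-4 + E}$
$W{\left(X,t \right)} = -60$ ($W{\left(X,t \right)} = -60 - 0 = -60 + 0 = -60$)
$W{\left(Z{\left(3 \right)},-12 \right)} - 45116 = -60 - 45116 = -45176$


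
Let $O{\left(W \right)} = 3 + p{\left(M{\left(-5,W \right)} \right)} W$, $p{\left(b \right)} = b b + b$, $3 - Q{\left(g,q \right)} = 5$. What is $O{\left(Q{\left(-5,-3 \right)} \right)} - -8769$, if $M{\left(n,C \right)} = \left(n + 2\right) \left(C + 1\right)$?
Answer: $8748$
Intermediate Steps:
$Q{\left(g,q \right)} = -2$ ($Q{\left(g,q \right)} = 3 - 5 = -2$)
$M{\left(n,C \right)} = \left(1 + C\right) \left(2 + n\right)$ ($M{\left(n,C \right)} = \left(2 + n\right) \left(1 + C\right) = \left(1 + C\right) \left(2 + n\right)$)
$p{\left(b \right)} = b + b^{2}$ ($p{\left(b \right)} = b^{2} + b = b + b^{2}$)
$O{\left(W \right)} = 3 + W \left(-3 - 3 W\right) \left(-2 - 3 W\right)$ ($O{\left(W \right)} = 3 + \left(2 - 5 + 2 W + W \left(-5\right)\right) \left(1 + \left(2 - 5 + 2 W + W \left(-5\right)\right)\right) W = 3 + \left(2 - 5 + 2 W - 5 W\right) \left(1 + \left(2 - 5 + 2 W - 5 W\right)\right) W = 3 + \left(-3 - 3 W\right) \left(1 - \left(3 + 3 W\right)\right) W = 3 + \left(-3 - 3 W\right) \left(-2 - 3 W\right) W = 3 + W \left(-3 - 3 W\right) \left(-2 - 3 W\right)$)
$O{\left(Q{\left(-5,-3 \right)} \right)} - -8769 = \left(3 + 6 \left(-2\right) + 9 \left(-2\right)^{3} + 15 \left(-2\right)^{2}\right) - -8769 = \left(3 - 12 + 9 \left(-8\right) + 15 \cdot 4\right) + 8769 = \left(3 - 12 - 72 + 60\right) + 8769 = -21 + 8769 = 8748$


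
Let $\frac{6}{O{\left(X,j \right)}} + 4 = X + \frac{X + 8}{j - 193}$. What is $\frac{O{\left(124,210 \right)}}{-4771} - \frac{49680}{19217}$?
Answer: $- \frac{85802754049}{33189719134} \approx -2.5852$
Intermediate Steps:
$O{\left(X,j \right)} = \frac{6}{-4 + X + \frac{8 + X}{-193 + j}}$ ($O{\left(X,j \right)} = \frac{6}{-4 + \left(X + \frac{X + 8}{j - 193}\right)} = \frac{6}{-4 + \left(X + \frac{8 + X}{-193 + j}\right)} = \frac{6}{-4 + X + \frac{8 + X}{-193 + j}}$)
$\frac{O{\left(124,210 \right)}}{-4771} - \frac{49680}{19217} = \frac{6 \frac{1}{780 - 23808 - 840 + 124 \cdot 210} \left(-193 + 210\right)}{-4771} - \frac{49680}{19217} = 6 \frac{1}{780 - 23808 - 840 + 26040} \cdot 17 \left(- \frac{1}{4771}\right) - \frac{49680}{19217} = 6 \cdot \frac{1}{2172} \cdot 17 \left(- \frac{1}{4771}\right) - \frac{49680}{19217} = \frac{17}{362} \left(- \frac{1}{4771}\right) - \frac{49680}{19217} = - \frac{17}{1727102} - \frac{49680}{19217} = - \frac{85802754049}{33189719134}$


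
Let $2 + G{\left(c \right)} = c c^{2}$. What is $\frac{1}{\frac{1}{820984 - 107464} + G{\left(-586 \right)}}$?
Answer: $- \frac{713520}{143581670984159} \approx -4.9694 \cdot 10^{-9}$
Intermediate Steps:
$G{\left(c \right)} = -2 + c^{3}$ ($G{\left(c \right)} = -2 + c c^{2} = -2 + c^{3}$)
$\frac{1}{\frac{1}{820984 - 107464} + G{\left(-586 \right)}} = \frac{1}{\frac{1}{820984 - 107464} + \left(-2 + \left(-586\right)^{3}\right)} = \frac{1}{\frac{1}{713520} - 201230058} = \frac{1}{- \frac{143581670984159}{713520}} = - \frac{713520}{143581670984159}$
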